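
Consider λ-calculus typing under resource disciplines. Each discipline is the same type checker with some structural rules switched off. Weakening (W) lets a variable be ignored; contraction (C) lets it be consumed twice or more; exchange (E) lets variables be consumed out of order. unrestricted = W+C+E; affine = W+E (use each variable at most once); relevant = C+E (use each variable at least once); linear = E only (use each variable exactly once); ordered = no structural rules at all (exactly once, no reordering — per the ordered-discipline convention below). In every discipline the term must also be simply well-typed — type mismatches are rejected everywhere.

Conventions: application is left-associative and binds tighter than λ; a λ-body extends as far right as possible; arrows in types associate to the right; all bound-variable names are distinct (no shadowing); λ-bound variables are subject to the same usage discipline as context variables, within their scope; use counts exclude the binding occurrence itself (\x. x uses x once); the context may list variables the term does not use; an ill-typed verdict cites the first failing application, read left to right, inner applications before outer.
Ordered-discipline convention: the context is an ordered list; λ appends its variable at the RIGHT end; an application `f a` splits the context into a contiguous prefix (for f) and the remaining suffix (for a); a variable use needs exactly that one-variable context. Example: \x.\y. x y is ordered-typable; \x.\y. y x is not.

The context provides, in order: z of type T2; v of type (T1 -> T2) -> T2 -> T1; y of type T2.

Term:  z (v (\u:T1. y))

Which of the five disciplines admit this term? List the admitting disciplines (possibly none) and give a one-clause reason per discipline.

admitted in: none
use counts: z: 1×; v: 1×; y: 1×; u (bound): 0×
left-to-right use order: z, v, y
typing: ill-typed: applying a non-function (T2)
ordered: ✗, not simply typable
linear: ✗, fails simple typing
affine: ✗, a type mismatch blocks all five
relevant: ✗, the type mismatch rejects it
unrestricted: ✗, not simply typable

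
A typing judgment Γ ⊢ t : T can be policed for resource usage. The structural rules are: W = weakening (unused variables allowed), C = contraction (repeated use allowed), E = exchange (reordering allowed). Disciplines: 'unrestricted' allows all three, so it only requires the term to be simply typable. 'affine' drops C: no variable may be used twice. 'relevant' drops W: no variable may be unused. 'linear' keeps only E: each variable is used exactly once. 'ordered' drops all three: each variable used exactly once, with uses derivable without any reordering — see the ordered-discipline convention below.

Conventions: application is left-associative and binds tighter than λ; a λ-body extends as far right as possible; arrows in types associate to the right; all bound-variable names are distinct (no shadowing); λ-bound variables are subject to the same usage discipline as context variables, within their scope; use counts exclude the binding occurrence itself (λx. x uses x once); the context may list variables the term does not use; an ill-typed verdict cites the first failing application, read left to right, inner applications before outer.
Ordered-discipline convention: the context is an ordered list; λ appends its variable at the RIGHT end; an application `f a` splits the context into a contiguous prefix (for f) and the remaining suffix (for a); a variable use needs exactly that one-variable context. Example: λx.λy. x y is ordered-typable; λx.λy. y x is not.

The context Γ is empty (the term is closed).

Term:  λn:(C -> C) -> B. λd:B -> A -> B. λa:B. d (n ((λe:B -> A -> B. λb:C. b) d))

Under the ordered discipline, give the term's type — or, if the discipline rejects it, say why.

not well-typed under ordered — uses contraction: d ×2; a, e left unused
use counts: n [bound] ×1, d [bound] ×2, a [bound] ×0, e [bound] ×0, b [bound] ×1
order of uses: d, n, b, d
typing: well-typed at ((C -> C) -> B) -> (B -> A -> B) -> B -> A -> B
summary: ordered ✗ | linear ✗ | affine ✗ | relevant ✗ | unrestricted ✓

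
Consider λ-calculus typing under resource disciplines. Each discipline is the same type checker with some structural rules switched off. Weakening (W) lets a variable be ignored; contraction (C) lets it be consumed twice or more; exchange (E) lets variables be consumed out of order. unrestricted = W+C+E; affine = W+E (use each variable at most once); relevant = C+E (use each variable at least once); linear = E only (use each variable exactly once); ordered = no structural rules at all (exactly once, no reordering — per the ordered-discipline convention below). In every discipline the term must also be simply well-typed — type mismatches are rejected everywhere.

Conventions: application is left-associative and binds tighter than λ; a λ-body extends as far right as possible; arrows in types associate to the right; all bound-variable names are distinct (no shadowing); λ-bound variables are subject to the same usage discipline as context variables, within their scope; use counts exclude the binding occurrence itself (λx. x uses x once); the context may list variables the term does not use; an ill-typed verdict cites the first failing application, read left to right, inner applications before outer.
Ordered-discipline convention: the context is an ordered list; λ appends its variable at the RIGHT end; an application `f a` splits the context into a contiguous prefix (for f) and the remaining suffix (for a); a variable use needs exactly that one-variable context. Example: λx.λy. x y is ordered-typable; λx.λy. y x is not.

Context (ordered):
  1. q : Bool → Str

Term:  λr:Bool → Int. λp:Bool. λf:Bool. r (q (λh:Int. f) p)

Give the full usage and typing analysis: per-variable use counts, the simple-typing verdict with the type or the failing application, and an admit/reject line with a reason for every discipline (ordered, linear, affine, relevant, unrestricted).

variable uses: q ×1; r [bound] ×1; p [bound] ×1; f [bound] ×1; h [bound] ×0
left-to-right use order: r, q, f, p
typing: ill-typed: a function awaiting Bool gets Int → Bool
ordered: ✗ — a type mismatch blocks all five
linear: ✗ — the type mismatch rejects it
affine: ✗ — not simply typable
relevant: ✗ — fails simple typing
unrestricted: ✗ — a type mismatch blocks all five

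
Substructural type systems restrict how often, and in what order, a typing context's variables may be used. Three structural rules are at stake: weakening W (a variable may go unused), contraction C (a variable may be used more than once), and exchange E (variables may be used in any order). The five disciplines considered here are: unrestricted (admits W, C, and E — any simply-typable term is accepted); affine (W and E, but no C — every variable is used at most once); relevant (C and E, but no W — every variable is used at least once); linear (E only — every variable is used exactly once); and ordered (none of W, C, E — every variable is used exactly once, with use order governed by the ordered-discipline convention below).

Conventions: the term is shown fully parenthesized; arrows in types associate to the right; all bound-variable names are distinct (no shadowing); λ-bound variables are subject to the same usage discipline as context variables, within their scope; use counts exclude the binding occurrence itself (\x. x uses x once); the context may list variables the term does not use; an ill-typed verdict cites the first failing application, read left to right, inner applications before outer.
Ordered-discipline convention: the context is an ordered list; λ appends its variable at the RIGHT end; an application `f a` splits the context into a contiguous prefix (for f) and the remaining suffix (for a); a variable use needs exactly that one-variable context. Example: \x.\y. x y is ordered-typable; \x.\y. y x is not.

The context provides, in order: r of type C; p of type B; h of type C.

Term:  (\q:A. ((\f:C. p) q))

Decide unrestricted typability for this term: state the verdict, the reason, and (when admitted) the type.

no — the type mismatch rejects it
usage: r: 0×, p: 1×, h: 0×, q (bound): 1×, f (bound): 0×
uses in reading order: p, q
typing: ill-typed: an application expects C but receives A
across the five disciplines: ordered ✗ | linear ✗ | affine ✗ | relevant ✗ | unrestricted ✗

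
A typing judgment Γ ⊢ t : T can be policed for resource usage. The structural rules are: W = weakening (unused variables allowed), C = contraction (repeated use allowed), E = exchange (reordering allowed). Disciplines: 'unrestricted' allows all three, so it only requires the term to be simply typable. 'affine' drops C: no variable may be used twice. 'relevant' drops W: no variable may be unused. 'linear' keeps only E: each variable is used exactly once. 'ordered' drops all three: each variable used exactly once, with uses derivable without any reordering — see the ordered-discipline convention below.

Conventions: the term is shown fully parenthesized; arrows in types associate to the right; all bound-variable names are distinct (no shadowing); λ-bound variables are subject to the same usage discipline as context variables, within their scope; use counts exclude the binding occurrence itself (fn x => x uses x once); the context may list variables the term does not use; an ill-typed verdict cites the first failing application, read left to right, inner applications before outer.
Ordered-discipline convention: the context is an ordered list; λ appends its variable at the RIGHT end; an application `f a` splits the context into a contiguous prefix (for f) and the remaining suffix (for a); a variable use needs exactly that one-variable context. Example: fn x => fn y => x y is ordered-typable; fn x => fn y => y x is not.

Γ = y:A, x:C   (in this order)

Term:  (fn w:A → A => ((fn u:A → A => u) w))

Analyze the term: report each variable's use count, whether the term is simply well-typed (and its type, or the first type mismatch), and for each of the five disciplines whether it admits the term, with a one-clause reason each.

use counts: y ×0; x ×0; w [bound] ×1; u [bound] ×1
order of uses: u, w
typing: the term checks, with type (A → A) → A → A
ordered: ✗ — unused: y, x — weakening required
linear: ✗ — unused: y, x — weakening required
affine: ✓ — none of y, x, w, u used more than once
relevant: ✗ — unused: y, x — weakening required
unrestricted: ✓ — typability at (A → A) → A → A is all that's needed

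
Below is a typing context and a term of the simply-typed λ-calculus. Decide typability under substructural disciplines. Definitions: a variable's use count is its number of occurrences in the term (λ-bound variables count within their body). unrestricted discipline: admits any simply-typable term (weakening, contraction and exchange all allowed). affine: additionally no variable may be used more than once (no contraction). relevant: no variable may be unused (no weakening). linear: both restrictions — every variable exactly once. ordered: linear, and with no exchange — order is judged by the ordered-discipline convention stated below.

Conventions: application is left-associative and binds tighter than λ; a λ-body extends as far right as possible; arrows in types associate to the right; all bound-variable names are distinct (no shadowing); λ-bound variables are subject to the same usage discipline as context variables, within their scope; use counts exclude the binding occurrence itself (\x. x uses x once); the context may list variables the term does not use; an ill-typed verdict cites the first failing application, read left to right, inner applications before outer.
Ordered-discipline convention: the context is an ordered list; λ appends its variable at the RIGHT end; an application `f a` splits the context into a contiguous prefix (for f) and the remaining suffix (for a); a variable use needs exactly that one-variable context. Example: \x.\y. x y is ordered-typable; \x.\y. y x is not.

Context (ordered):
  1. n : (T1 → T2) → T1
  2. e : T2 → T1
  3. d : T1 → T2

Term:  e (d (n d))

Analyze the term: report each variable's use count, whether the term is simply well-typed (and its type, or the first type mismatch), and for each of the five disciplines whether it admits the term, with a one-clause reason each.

variable uses: n: 1×, e: 1×, d: 2×
uses in reading order: e, d, n, d
typing: ✓ — T1
ordered: ✗, repeated use of d ×2
linear: ✗, repeated use of d ×2
affine: ✗, repeated use of d ×2
relevant: ✓, at least one use each (n, e, d)
unrestricted: ✓, well-typed at T1; no restrictions here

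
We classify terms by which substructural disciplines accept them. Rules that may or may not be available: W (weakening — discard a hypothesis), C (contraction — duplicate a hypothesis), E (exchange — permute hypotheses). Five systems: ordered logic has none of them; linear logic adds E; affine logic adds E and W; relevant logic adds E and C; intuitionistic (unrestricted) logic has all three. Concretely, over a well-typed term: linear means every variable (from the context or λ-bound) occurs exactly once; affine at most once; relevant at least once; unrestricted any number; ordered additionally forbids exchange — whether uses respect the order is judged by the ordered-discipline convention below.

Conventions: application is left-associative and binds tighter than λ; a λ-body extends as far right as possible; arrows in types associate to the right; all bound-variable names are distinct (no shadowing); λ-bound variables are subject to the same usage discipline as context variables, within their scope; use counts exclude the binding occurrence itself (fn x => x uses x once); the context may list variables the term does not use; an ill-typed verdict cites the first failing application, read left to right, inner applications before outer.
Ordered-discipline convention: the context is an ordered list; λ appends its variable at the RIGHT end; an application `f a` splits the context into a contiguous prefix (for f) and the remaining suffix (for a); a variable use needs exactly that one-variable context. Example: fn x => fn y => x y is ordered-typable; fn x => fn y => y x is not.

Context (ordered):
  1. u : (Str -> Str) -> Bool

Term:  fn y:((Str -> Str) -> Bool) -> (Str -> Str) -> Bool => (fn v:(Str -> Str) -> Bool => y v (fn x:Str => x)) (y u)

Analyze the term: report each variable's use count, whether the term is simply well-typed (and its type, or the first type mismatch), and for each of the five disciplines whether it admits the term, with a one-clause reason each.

usage: u ×1; y (λ-bound) ×2; v (λ-bound) ×1; x (λ-bound) ×1
use order (left to right): y, v, x, y, u
typing: the term checks, with type (((Str -> Str) -> Bool) -> (Str -> Str) -> Bool) -> Bool
ordered: ✗ — repeated use of y ×2
linear: ✗ — repeated use of y ×2
affine: ✗ — repeated use of y ×2
relevant: ✓ — every one of u, y, v, x appears
unrestricted: ✓ — well-typed at (((Str -> Str) -> Bool) -> (Str -> Str) -> Bool) -> Bool; no restrictions here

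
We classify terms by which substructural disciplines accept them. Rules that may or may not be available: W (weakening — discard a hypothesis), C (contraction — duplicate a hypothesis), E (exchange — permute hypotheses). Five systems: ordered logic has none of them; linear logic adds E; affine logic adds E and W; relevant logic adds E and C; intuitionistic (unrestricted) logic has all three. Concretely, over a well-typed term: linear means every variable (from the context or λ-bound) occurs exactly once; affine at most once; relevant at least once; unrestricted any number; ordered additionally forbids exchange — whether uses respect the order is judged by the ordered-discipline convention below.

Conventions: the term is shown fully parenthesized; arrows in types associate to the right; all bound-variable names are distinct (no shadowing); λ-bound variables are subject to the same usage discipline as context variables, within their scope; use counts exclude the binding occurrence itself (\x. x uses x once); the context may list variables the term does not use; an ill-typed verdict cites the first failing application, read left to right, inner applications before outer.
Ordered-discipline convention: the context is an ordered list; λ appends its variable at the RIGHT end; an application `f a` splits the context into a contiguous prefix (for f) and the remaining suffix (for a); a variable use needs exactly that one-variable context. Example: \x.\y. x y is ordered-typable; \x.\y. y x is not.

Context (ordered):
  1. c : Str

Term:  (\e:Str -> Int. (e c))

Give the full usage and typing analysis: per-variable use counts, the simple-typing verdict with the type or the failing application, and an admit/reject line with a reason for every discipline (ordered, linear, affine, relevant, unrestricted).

variable uses: c: 1×, e (bound): 1×
order of uses: e, c
typing: the term checks, with type (Str -> Int) -> Int
ordered: ✗ — no contiguous prefix/suffix split fits e, c
linear: ✓ — single use per variable (c, e)
affine: ✓ — c, e: no repeats, contraction unneeded
relevant: ✓ — every one of c, e appears
unrestricted: ✓ — typability at (Str -> Int) -> Int is all that's needed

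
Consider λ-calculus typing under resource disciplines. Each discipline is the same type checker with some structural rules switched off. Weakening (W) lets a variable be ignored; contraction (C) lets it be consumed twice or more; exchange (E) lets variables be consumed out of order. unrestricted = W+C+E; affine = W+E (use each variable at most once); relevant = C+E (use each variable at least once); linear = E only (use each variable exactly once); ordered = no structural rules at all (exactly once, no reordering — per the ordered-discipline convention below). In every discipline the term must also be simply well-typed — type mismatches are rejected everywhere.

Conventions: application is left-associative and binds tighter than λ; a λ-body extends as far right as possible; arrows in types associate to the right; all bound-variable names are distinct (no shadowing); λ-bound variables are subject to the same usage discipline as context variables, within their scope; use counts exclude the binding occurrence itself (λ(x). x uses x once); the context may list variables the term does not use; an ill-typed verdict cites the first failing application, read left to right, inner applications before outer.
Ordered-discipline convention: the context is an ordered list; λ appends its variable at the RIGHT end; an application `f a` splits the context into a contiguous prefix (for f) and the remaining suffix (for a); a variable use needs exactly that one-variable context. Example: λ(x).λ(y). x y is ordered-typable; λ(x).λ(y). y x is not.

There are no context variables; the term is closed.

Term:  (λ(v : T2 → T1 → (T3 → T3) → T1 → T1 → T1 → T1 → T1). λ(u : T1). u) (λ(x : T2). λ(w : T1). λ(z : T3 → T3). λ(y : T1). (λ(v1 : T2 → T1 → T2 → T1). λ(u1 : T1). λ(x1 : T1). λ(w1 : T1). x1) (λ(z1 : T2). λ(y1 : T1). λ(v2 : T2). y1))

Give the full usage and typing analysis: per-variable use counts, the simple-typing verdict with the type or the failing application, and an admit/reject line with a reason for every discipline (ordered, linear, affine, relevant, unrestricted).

variable uses: v (λ-bound)=0, u (λ-bound)=1, x (λ-bound)=0, w (λ-bound)=0, z (λ-bound)=0, y (λ-bound)=0, v1 (λ-bound)=0, u1 (λ-bound)=0, x1 (λ-bound)=1, w1 (λ-bound)=0, z1 (λ-bound)=0, y1 (λ-bound)=1, v2 (λ-bound)=0
left-to-right use order: u, x1, y1
typing: well-typed at T1 → T1
ordered ✗ (needs weakening: v, x, w, z, y, v1, u1, w1, z1, v2 unused)
linear ✗ (needs weakening: v, x, w, z, y, v1, u1, w1, z1, v2 unused)
affine ✓ (no duplicate uses among v, u, x, w, z, y, v1, u1, x1, w1, z1, y1, v2)
relevant ✗ (needs weakening: v, x, w, z, y, v1, u1, w1, z1, v2 unused)
unrestricted ✓ (well-typed at T1 → T1; no restrictions here)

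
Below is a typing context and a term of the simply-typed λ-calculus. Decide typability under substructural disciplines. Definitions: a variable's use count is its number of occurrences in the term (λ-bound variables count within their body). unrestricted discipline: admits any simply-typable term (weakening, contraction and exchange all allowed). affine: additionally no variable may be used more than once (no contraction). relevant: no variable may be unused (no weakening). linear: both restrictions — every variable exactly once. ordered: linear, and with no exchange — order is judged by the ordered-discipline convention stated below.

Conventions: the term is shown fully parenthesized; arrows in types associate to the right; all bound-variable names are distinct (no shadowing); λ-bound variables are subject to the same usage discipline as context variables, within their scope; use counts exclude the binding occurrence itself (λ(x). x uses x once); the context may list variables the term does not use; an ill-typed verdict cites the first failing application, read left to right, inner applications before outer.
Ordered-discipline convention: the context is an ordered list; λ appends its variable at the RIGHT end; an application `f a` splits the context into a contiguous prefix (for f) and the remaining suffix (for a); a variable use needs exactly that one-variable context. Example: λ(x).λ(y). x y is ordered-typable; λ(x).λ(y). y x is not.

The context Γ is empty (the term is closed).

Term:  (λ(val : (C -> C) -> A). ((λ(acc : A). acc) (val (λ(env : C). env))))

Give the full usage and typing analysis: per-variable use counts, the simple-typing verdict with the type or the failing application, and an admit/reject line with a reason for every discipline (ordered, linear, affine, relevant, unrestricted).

counts: val [bound]=1; acc [bound]=1; env [bound]=1
uses in reading order: acc, val, env
typing: well-typed — term : ((C -> C) -> A) -> A
ordered: ✓ — one use each (val, acc, env); ordered split holds
linear: ✓ — exactly-once usage across val, acc, env
affine: ✓ — val, acc, env: no repeats, contraction unneeded
relevant: ✓ — at least one use each (val, acc, env)
unrestricted: ✓ — well-typed at ((C -> C) -> A) -> A; no restrictions here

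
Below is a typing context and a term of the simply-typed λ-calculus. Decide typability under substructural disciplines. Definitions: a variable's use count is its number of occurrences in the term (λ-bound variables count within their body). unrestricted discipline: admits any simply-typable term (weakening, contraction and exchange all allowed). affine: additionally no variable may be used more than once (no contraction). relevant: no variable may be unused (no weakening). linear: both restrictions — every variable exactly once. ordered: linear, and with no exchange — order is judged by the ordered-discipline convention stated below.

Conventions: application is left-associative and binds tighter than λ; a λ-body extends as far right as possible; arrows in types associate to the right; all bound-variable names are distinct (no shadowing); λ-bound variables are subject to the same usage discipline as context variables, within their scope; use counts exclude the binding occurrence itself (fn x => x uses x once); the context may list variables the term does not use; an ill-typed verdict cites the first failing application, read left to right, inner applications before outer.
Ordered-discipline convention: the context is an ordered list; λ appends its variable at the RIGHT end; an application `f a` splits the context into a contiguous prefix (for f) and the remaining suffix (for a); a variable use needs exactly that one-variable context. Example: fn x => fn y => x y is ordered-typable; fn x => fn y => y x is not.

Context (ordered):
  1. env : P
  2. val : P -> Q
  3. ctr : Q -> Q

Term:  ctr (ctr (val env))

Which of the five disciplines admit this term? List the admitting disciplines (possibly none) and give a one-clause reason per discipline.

admitted by: relevant, unrestricted
usage: env ×1; val ×1; ctr ×2
order of uses: ctr, ctr, val, env
typing: well-typed at Q
ordered ✗ (uses contraction: ctr ×2)
linear ✗ (uses contraction: ctr ×2)
affine ✗ (uses contraction: ctr ×2)
relevant ✓ (every one of env, val, ctr appears)
unrestricted ✓ (typability at Q is all that's needed)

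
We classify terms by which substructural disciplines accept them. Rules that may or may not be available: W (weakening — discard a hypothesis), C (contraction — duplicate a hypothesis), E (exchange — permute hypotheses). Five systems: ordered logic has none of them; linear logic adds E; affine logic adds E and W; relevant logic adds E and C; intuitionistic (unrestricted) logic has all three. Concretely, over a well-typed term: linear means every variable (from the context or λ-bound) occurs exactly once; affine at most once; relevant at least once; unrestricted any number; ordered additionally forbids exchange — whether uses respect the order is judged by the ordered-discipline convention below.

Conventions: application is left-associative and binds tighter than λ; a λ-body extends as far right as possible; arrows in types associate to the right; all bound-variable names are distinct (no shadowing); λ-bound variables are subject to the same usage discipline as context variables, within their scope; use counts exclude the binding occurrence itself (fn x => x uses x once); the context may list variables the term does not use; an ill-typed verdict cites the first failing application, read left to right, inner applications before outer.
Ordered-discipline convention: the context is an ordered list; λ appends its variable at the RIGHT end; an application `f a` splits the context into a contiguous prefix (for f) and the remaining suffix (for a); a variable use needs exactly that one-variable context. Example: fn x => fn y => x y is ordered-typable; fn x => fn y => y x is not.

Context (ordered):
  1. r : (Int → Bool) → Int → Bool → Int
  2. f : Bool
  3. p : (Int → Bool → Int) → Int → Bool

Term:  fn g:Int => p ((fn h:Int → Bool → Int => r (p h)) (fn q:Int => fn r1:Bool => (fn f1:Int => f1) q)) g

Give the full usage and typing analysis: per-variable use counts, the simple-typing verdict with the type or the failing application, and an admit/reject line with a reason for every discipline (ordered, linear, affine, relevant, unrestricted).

usage: r=1, f=0, p=2, g (λ-bound)=1, h (λ-bound)=1, q (λ-bound)=1, r1 (λ-bound)=0, f1 (λ-bound)=1
left-to-right use order: p, r, p, h, f1, q, g
typing: ✓ — Int → Bool
ordered: ✗ — p ×2 used more than once (contraction); needs weakening: f, r1 unused
linear: ✗ — p ×2 used more than once (contraction); needs weakening: f, r1 unused
affine: ✗ — p ×2 used more than once (contraction)
relevant: ✗ — needs weakening: f, r1 unused
unrestricted: ✓ — simply typable at Int → Bool; W, C, E all held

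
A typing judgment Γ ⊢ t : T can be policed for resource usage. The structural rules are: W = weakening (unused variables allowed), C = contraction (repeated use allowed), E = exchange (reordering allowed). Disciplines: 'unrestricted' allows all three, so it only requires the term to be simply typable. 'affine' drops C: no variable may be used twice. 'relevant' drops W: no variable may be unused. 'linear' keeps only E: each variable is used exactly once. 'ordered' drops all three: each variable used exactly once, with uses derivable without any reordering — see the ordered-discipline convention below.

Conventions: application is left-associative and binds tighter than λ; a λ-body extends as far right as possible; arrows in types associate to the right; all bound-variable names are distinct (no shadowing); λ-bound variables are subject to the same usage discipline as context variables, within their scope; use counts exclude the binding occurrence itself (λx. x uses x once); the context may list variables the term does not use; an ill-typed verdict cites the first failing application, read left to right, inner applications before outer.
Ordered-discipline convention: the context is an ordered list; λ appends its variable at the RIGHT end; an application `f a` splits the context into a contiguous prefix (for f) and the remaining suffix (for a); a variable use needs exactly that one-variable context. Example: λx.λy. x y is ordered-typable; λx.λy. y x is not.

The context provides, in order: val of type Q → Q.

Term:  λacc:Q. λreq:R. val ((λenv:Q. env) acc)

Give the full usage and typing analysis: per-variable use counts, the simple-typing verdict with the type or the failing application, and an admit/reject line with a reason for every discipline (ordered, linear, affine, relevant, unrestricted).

variable uses: val ×1; acc [bound] ×1; req [bound] ×0; env [bound] ×1
left-to-right use order: val, env, acc
typing: the term checks, with type Q → R → Q
ordered: ✗, unused: req — weakening required
linear: ✗, unused: req — weakening required
affine: ✓, no duplicate uses among val, acc, req, env
relevant: ✗, unused: req — weakening required
unrestricted: ✓, type-checks (Q → R → Q) and nothing is barred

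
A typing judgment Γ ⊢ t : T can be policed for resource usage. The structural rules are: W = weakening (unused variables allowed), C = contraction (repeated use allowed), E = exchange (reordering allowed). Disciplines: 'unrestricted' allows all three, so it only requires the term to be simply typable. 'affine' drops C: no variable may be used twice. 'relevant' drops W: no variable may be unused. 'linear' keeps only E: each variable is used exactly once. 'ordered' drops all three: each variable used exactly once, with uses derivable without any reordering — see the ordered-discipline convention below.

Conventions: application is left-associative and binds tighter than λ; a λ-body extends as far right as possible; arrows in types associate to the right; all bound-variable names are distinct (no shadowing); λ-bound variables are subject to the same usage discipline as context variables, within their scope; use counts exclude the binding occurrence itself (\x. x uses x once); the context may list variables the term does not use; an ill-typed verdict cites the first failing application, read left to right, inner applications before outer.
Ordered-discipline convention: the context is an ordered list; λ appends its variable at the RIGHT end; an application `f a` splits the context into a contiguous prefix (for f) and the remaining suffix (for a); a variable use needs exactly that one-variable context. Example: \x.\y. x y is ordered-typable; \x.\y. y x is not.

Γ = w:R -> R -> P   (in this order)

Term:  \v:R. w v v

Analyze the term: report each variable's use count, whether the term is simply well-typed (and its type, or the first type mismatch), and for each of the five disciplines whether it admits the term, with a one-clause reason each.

variable uses: w ×1, v [bound] ×2
left-to-right use order: w, v, v
typing: the term checks, with type R -> P
ordered: ✗ — needs contraction — v ×2
linear: ✗ — needs contraction — v ×2
affine: ✗ — needs contraction — v ×2
relevant: ✓ — none of w, v goes unused
unrestricted: ✓ — type-checks (R -> P) and nothing is barred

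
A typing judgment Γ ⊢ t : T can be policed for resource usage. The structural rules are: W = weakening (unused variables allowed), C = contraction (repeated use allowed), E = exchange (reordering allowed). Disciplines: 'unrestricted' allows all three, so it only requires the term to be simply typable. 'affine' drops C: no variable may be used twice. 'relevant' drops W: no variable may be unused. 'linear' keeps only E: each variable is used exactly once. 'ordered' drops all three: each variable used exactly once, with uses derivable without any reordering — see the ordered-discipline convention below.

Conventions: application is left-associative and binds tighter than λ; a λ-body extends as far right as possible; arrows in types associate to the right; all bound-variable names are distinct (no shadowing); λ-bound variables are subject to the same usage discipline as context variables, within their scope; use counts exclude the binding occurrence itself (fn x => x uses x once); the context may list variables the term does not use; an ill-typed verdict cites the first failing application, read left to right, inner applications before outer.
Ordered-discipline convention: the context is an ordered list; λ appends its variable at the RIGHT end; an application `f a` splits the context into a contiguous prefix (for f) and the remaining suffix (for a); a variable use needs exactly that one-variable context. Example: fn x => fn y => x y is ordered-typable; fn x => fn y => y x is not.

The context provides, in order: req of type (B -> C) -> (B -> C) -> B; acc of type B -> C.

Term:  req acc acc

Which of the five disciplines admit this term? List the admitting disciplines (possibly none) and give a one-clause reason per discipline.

admitting disciplines: relevant, unrestricted
variable uses: req ×1, acc ×2
order of uses: req, acc, acc
typing: the term checks, with type B
ordered: ✗, acc ×2 used more than once (contraction)
linear: ✗, acc ×2 used more than once (contraction)
affine: ✗, acc ×2 used more than once (contraction)
relevant: ✓, none of req, acc goes unused
unrestricted: ✓, well-typed at B; no restrictions here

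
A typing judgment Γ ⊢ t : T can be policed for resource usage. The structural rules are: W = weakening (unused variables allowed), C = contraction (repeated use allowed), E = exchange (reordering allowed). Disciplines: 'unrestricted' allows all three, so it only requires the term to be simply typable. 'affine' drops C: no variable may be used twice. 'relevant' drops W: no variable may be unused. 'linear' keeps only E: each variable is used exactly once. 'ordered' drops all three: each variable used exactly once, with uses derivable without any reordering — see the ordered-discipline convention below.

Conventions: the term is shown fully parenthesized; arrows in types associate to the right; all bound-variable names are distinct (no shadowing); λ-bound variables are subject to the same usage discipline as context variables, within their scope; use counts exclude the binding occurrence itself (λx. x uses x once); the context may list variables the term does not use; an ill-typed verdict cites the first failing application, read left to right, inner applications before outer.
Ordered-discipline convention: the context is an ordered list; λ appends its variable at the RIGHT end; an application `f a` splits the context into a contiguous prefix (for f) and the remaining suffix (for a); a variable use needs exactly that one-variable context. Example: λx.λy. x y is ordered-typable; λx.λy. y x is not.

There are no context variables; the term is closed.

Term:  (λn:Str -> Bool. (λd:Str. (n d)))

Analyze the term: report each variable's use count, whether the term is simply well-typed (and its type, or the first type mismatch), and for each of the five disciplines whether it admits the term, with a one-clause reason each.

usage: n (bound) ×1, d (bound) ×1
order of uses: n, d
typing: the term checks, with type (Str -> Bool) -> Str -> Bool
ordered: ✓, one use each (n, d); ordered split holds
linear: ✓, single use per variable (n, d)
affine: ✓, n, d: no repeats, contraction unneeded
relevant: ✓, none of n, d goes unused
unrestricted: ✓, simply typable at (Str -> Bool) -> Str -> Bool; W, C, E all held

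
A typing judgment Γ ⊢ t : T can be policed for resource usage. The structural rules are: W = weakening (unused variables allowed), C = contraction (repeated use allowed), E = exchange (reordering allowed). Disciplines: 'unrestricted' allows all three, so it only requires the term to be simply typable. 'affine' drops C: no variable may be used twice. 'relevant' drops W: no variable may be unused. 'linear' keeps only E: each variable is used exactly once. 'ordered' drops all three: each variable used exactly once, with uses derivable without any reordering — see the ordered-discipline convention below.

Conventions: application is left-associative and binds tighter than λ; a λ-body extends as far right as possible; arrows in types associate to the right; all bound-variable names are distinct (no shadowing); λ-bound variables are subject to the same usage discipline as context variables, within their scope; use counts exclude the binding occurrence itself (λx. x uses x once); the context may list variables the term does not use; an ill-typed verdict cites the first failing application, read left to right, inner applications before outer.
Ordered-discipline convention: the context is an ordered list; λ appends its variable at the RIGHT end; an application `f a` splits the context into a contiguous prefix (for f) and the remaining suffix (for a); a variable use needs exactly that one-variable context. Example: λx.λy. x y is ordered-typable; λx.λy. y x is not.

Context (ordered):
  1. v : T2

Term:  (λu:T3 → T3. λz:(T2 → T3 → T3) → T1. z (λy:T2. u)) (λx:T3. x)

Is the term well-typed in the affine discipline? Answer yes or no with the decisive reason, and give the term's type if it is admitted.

yes — no duplicate uses among v, u, z, y, x; term : ((T2 → T3 → T3) → T1) → T1
usage: v: 0×; u (bound): 1×; z (bound): 1×; y (bound): 0×; x (bound): 1×
order of uses: z, u, x
typing: ✓ — ((T2 → T3 → T3) → T1) → T1
per-discipline verdicts: ordered ✗; linear ✗; affine ✓; relevant ✗; unrestricted ✓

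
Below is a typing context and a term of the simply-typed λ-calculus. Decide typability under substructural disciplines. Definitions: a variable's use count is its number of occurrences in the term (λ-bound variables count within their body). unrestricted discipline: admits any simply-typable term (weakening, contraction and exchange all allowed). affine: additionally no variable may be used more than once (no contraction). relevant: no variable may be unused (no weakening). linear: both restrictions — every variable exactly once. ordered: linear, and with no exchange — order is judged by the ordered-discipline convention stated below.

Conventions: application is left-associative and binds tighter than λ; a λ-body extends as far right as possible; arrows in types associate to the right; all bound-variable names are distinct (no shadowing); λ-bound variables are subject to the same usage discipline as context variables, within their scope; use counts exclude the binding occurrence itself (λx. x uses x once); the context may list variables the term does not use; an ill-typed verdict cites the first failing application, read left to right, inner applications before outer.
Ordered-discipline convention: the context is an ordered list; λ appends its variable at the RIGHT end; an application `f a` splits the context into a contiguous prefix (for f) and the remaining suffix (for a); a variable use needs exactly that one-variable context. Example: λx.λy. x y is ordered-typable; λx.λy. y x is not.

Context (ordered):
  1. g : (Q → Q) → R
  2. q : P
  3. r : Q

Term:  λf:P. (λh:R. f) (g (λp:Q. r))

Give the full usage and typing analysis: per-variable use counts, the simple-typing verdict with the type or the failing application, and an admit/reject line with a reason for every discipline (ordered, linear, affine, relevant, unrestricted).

usage: g=1, q=0, r=1, f (bound)=1, h (bound)=0, p (bound)=0
left-to-right use order: f, g, r
typing: well-typed — term : P → P
ordered: ✗ — q, h, p never used (weakening)
linear: ✗ — q, h, p never used (weakening)
affine: ✓ — none of g, q, r, f, h, p used more than once
relevant: ✗ — q, h, p never used (weakening)
unrestricted: ✓ — typability at P → P is all that's needed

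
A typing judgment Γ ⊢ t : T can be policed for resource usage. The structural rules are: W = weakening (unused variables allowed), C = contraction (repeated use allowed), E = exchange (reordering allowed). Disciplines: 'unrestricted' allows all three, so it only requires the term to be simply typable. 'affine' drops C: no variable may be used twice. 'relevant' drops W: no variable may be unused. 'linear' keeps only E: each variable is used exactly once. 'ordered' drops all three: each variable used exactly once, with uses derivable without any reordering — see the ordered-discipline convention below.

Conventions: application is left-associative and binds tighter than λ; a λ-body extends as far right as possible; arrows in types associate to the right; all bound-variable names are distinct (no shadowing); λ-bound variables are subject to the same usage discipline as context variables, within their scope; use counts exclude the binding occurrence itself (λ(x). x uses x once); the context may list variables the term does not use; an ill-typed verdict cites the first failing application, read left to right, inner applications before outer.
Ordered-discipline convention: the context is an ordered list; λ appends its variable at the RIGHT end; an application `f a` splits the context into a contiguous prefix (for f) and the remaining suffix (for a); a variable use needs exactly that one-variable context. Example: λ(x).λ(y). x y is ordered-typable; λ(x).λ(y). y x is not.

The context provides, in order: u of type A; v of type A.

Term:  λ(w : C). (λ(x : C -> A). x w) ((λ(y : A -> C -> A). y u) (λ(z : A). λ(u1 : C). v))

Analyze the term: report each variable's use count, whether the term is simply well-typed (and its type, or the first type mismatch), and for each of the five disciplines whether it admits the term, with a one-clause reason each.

counts: u: 1; v: 1; w (bound): 1; x (bound): 1; y (bound): 1; z (bound): 0; u1 (bound): 0
left-to-right use order: x, w, y, u, v
typing: the term checks, with type C -> A
ordered: ✗ — z, u1 never used (weakening)
linear: ✗ — z, u1 never used (weakening)
affine: ✓ — none of u, v, w, x, y, z, u1 used more than once
relevant: ✗ — z, u1 never used (weakening)
unrestricted: ✓ — simply typable at C -> A; W, C, E all held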